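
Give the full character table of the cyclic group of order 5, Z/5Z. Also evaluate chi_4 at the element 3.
Character table of Z/5Z (irreps indexed chi_0,...,chi_4 with chi_k(m) = zeta_5^(k*m), zeta_5 = exp(2*pi*i/5)):
  irrep \ class  {0} (size 1)  {1} (size 1)    {2} (size 1)    {3} (size 1)    {4} (size 1)  
  chi_0          1             1               1               1               1             
  chi_1          1             exp(2*I*pi/5)   exp(4*I*pi/5)   exp(-4*I*pi/5)  exp(-2*I*pi/5)
  chi_2          1             exp(4*I*pi/5)   exp(-2*I*pi/5)  exp(2*I*pi/5)   exp(-4*I*pi/5)
  chi_3          1             exp(-4*I*pi/5)  exp(2*I*pi/5)   exp(-2*I*pi/5)  exp(4*I*pi/5) 
  chi_4          1             exp(-2*I*pi/5)  exp(-4*I*pi/5)  exp(4*I*pi/5)   exp(2*I*pi/5) 

Spot check: chi_4(3) = zeta_5^(4*3) = zeta_5^12 = exp(4*I*pi/5).

Working: Z/5Z is abelian, so all 5 irreducible complex representations are 1-dimensional. They are given by chi_k(m) = zeta_5^(k*m) for k = 0,...,4. Row orthogonality: sum_m chi_k(m) conj(chi_l(m)) = 5 * [k = l].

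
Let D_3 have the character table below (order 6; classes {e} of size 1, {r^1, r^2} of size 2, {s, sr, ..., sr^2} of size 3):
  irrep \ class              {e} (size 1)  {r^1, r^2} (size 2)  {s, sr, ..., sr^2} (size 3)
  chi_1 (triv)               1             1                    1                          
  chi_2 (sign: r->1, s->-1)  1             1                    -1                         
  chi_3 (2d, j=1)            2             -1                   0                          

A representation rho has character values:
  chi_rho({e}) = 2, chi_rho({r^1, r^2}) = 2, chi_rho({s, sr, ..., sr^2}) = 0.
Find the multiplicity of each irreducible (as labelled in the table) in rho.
Multiplicities: chi_1: 1, chi_2: 1, chi_3: 0.

Working: Use <chi_rho, chi> = (1/|G|) sum_C |C| * chi_rho(C) * conj(chi(C)) with |G| = 6 for each irreducible chi in the table:
  <chi_rho, chi_1> = (1/6)[1*(2)*conj(1) + 2*(2)*conj(1) + 3*(0)*conj(1)]
      = (1/6)[(2) + (4) + (0)] = 6/6 = 1
  <chi_rho, chi_2> = (1/6)[1*(2)*conj(1) + 2*(2)*conj(1) + 3*(0)*conj(-1)]
      = (1/6)[(2) + (4) + (0)] = 6/6 = 1
  <chi_rho, chi_3> = (1/6)[1*(2)*conj(2) + 2*(2)*conj(-1) + 3*(0)*conj(0)]
      = (1/6)[(4) + (-4) + (0)] = 0/6 = 0
Dimension check: dim(rho) = sum (mult * dim) = 1*1 + 1*1 + 0*2 = 2 = chi_rho(e) = 2.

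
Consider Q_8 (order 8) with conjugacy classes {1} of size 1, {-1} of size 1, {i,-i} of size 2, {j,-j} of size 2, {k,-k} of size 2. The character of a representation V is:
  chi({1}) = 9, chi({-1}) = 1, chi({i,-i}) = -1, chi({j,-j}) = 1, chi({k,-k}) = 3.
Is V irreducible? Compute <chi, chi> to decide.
Not irreducible (reducible): <chi, chi> = 13 > 1.

Solution. <chi, chi> = (1/|G|) sum_C |C| * |chi(C)|^2 = (1/8)[1*|9|^2 + 1*|1|^2 + 2*|-1|^2 + 2*|1|^2 + 2*|3|^2]
  = (1/8)[(81) + (1) + (2) + (2) + (18)] = 104/8 = 13.
A character is irreducible iff <chi, chi> = 1, so this representation is reducible.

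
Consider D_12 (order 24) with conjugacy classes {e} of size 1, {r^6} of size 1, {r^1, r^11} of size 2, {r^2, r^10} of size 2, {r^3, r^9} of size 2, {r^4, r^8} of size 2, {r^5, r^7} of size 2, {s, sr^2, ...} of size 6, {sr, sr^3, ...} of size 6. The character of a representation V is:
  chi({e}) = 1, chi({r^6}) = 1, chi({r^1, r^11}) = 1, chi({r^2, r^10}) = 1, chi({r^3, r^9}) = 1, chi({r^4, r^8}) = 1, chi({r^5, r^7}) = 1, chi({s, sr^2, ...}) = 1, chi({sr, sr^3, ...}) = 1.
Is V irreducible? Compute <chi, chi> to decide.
Irreducible: <chi, chi> = 1.

Reasoning: <chi, chi> = (1/|G|) sum_C |C| * |chi(C)|^2 = (1/24)[1*|1|^2 + 1*|1|^2 + 2*|1|^2 + 2*|1|^2 + 2*|1|^2 + 2*|1|^2 + 2*|1|^2 + 6*|1|^2 + 6*|1|^2]
  = (1/24)[(1) + (1) + (2) + (2) + (2) + (2) + (2) + (6) + (6)] = 24/24 = 1.
A character is irreducible iff <chi, chi> = 1, so this representation is irreducible.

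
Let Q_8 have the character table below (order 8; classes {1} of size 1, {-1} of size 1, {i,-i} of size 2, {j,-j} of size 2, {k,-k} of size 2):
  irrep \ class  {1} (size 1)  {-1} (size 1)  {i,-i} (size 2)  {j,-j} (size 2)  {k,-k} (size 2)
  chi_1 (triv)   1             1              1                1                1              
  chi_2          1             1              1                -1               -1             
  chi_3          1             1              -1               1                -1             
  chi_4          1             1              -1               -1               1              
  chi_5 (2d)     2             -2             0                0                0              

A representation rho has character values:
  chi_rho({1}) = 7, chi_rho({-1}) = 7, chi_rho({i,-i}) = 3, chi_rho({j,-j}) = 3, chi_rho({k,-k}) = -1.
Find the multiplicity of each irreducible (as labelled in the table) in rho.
Multiplicities: chi_1: 3, chi_2: 2, chi_3: 2, chi_4: 0, chi_5: 0.

Solution. Use <chi_rho, chi> = (1/|G|) sum_C |C| * chi_rho(C) * conj(chi(C)) with |G| = 8 for each irreducible chi in the table:
  <chi_rho, chi_1> = (1/8)[1*(7)*conj(1) + 1*(7)*conj(1) + 2*(3)*conj(1) + 2*(3)*conj(1) + 2*(-1)*conj(1)]
      = (1/8)[(7) + (7) + (6) + (6) + (-2)] = 24/8 = 3
  <chi_rho, chi_2> = (1/8)[1*(7)*conj(1) + 1*(7)*conj(1) + 2*(3)*conj(1) + 2*(3)*conj(-1) + 2*(-1)*conj(-1)]
      = (1/8)[(7) + (7) + (6) + (-6) + (2)] = 16/8 = 2
  <chi_rho, chi_3> = (1/8)[1*(7)*conj(1) + 1*(7)*conj(1) + 2*(3)*conj(-1) + 2*(3)*conj(1) + 2*(-1)*conj(-1)]
      = (1/8)[(7) + (7) + (-6) + (6) + (2)] = 16/8 = 2
  <chi_rho, chi_4> = (1/8)[1*(7)*conj(1) + 1*(7)*conj(1) + 2*(3)*conj(-1) + 2*(3)*conj(-1) + 2*(-1)*conj(1)]
      = (1/8)[(7) + (7) + (-6) + (-6) + (-2)] = 0/8 = 0
  <chi_rho, chi_5> = (1/8)[1*(7)*conj(2) + 1*(7)*conj(-2) + 2*(3)*conj(0) + 2*(3)*conj(0) + 2*(-1)*conj(0)]
      = (1/8)[(14) + (-14) + (0) + (0) + (0)] = 0/8 = 0
Dimension check: dim(rho) = sum (mult * dim) = 3*1 + 2*1 + 2*1 + 0*1 + 0*2 = 7 = chi_rho(e) = 7.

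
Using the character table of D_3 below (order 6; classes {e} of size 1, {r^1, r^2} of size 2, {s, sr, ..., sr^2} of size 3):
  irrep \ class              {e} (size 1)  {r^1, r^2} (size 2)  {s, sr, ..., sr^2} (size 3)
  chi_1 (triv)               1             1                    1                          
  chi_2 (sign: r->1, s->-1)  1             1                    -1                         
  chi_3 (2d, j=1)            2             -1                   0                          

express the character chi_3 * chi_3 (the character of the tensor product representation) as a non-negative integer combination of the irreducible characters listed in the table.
chi_3 tensor chi_3 = chi_1 + chi_2 + chi_3 (all other irreducibles have multiplicity 0).

Details: The character of a tensor product is the pointwise product (chi_3 * chi_3)(C) = chi_3(C) * chi_3(C):
  {e}: (2)*(2), {r^1, r^2}: (-1)*(-1), {s, sr, ..., sr^2}: (0)*(0)
so (chi_3 * chi_3) takes values
  {e} -> 4, {r^1, r^2} -> 1, {s, sr, ..., sr^2} -> 0.
Now take the inner product of this character with each irreducible chi from the table, <chi_3*chi_3, chi> = (1/6) sum_C |C| (chi_3*chi_3)(C) conj(chi(C)):
  <chi_3*chi_3, chi_1> = (1/6)[1*(4)*conj(1) + 2*(1)*conj(1) + 3*(0)*conj(1)]
      = (1/6)[(4) + (2) + (0)] = 6/6 = 1
  <chi_3*chi_3, chi_2> = (1/6)[1*(4)*conj(1) + 2*(1)*conj(1) + 3*(0)*conj(-1)]
      = (1/6)[(4) + (2) + (0)] = 6/6 = 1
  <chi_3*chi_3, chi_3> = (1/6)[1*(4)*conj(2) + 2*(1)*conj(-1) + 3*(0)*conj(0)]
      = (1/6)[(8) + (-2) + (0)] = 6/6 = 1
Hence the multiplicities are chi_1: 1, chi_2: 1, chi_3: 1. Dimension check: dim(chi_3)*dim(chi_3) = 2*2 = 4 and sum (mult * dim) = 1*1 + 1*1 + 1*2 = 4.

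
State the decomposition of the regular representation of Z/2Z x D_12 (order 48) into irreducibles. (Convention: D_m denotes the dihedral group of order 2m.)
Each irreducible V_i of dimension d_i appears with multiplicity d_i, i.e. rho_reg = (direct sum over all irreducibles V_i) d_i V_i. The irreducible dimensions for Z/2Z x D_12 are 1, 1, 1, 1, 1, 1, 1, 1, 2, 2, 2, 2, 2, 2, 2, 2, 2, 2: 8 irreducibles of dimension 1, each with multiplicity 1; 10 irreducibles of dimension 2, each with multiplicity 2. Total dimension 8*1*1 + 10*2*2 = 48 = |G|.

Working: General theorem: in the regular representation of a finite group G, each irreducible appears with multiplicity equal to its dimension. Check: dim(rho_reg) = sum d_i^2 = 1 + 1 + 1 + 1 + 1 + 1 + 1 + 1 + 4 + 4 + 4 + 4 + 4 + 4 + 4 + 4 + 4 + 4 = 48 = |G|.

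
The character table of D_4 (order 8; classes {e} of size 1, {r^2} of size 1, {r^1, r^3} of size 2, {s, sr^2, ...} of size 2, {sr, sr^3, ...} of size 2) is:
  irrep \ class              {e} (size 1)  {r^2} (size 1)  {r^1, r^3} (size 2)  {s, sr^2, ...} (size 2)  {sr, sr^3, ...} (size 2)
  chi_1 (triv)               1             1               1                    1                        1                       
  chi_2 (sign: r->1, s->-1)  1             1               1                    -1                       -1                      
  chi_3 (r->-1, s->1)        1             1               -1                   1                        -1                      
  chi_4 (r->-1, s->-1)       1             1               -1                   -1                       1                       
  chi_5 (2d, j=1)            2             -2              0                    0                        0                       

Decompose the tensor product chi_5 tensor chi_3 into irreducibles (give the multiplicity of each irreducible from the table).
chi_5 tensor chi_3 = chi_5 (all other irreducibles have multiplicity 0).

Derivation: The character of a tensor product is the pointwise product (chi_5 * chi_3)(C) = chi_5(C) * chi_3(C):
  {e}: (2)*(1), {r^2}: (-2)*(1), {r^1, r^3}: (0)*(-1), {s, sr^2, ...}: (0)*(1), {sr, sr^3, ...}: (0)*(-1)
so (chi_5 * chi_3) takes values
  {e} -> 2, {r^2} -> -2, {r^1, r^3} -> 0, {s, sr^2, ...} -> 0, {sr, sr^3, ...} -> 0.
Now take the inner product of this character with each irreducible chi from the table, <chi_5*chi_3, chi> = (1/8) sum_C |C| (chi_5*chi_3)(C) conj(chi(C)):
  <chi_5*chi_3, chi_1> = (1/8)[1*(2)*conj(1) + 1*(-2)*conj(1) + 2*(0)*conj(1) + 2*(0)*conj(1) + 2*(0)*conj(1)]
      = (1/8)[(2) + (-2) + (0) + (0) + (0)] = 0/8 = 0
  <chi_5*chi_3, chi_2> = (1/8)[1*(2)*conj(1) + 1*(-2)*conj(1) + 2*(0)*conj(1) + 2*(0)*conj(-1) + 2*(0)*conj(-1)]
      = (1/8)[(2) + (-2) + (0) + (0) + (0)] = 0/8 = 0
  <chi_5*chi_3, chi_3> = (1/8)[1*(2)*conj(1) + 1*(-2)*conj(1) + 2*(0)*conj(-1) + 2*(0)*conj(1) + 2*(0)*conj(-1)]
      = (1/8)[(2) + (-2) + (0) + (0) + (0)] = 0/8 = 0
  <chi_5*chi_3, chi_4> = (1/8)[1*(2)*conj(1) + 1*(-2)*conj(1) + 2*(0)*conj(-1) + 2*(0)*conj(-1) + 2*(0)*conj(1)]
      = (1/8)[(2) + (-2) + (0) + (0) + (0)] = 0/8 = 0
  <chi_5*chi_3, chi_5> = (1/8)[1*(2)*conj(2) + 1*(-2)*conj(-2) + 2*(0)*conj(0) + 2*(0)*conj(0) + 2*(0)*conj(0)]
      = (1/8)[(4) + (4) + (0) + (0) + (0)] = 8/8 = 1
Hence the multiplicities are chi_5: 1. Dimension check: dim(chi_5)*dim(chi_3) = 2*1 = 2 and sum (mult * dim) = 1*2 = 2.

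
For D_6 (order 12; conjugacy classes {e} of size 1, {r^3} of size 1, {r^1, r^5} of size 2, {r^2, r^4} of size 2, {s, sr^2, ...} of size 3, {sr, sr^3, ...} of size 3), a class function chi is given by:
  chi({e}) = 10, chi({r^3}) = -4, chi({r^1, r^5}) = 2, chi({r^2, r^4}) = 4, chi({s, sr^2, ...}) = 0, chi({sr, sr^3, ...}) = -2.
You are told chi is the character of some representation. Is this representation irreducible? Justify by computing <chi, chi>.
Not irreducible (reducible): <chi, chi> = 14 > 1.

Justification: <chi, chi> = (1/|G|) sum_C |C| * |chi(C)|^2 = (1/12)[1*|10|^2 + 1*|-4|^2 + 2*|2|^2 + 2*|4|^2 + 3*|0|^2 + 3*|-2|^2]
  = (1/12)[(100) + (16) + (8) + (32) + (0) + (12)] = 168/12 = 14.
A character is irreducible iff <chi, chi> = 1, so this representation is reducible.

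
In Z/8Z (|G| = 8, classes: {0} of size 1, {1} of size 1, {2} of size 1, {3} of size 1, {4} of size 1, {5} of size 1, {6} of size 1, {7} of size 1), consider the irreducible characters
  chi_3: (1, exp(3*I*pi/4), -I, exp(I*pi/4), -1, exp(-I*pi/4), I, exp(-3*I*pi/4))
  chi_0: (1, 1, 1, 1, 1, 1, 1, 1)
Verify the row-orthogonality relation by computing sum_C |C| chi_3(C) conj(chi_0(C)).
Sum = 0; so <chi_3, chi_0> = 0 (distinct irreducibles are orthogonal).

Justification: Compute term by term over conjugacy classes (|C| * chi_3(C) * conj(chi_0(C))):
  1*(1)*conj(1) + 1*(exp(3*I*pi/4))*conj(1) + 1*(-I)*conj(1) + 1*(exp(I*pi/4))*conj(1) + 1*(-1)*conj(1) + 1*(exp(-I*pi/4))*conj(1) + 1*(I)*conj(1) + 1*(exp(-3*I*pi/4))*conj(1)
  = (1) + (exp(3*I*pi/4)) + (-I) + (exp(I*pi/4)) + (-1) + (exp(-I*pi/4)) + (I) + (exp(-3*I*pi/4))
  = 0.
(Exp terms are combined using exp(i*s)*conj(exp(i*t)) = exp(i*(s-t)), and sums of them are collapsed using the identity that for every m > 1 the m distinct m-th roots of unity sum to 0, e.g. 1 + exp(2*I*pi/3) + exp(-2*I*pi/3) = 0.)
Dividing by |G| = 8 gives 0/8 = 0, matching the row-orthogonality relation <chi_3, chi_0> = [chi_3 = chi_0].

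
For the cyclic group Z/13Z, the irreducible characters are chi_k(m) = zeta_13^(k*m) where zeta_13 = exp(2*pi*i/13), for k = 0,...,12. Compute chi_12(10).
chi_12(10) = zeta_13^120 = exp(6*I*pi/13)

Explanation: chi_12(10) = zeta_13^(12*10) = zeta_13^120. Since zeta_13^13 = 1, this equals zeta_13^3 = exp(2*pi*i*3/13) = exp(6*I*pi/13).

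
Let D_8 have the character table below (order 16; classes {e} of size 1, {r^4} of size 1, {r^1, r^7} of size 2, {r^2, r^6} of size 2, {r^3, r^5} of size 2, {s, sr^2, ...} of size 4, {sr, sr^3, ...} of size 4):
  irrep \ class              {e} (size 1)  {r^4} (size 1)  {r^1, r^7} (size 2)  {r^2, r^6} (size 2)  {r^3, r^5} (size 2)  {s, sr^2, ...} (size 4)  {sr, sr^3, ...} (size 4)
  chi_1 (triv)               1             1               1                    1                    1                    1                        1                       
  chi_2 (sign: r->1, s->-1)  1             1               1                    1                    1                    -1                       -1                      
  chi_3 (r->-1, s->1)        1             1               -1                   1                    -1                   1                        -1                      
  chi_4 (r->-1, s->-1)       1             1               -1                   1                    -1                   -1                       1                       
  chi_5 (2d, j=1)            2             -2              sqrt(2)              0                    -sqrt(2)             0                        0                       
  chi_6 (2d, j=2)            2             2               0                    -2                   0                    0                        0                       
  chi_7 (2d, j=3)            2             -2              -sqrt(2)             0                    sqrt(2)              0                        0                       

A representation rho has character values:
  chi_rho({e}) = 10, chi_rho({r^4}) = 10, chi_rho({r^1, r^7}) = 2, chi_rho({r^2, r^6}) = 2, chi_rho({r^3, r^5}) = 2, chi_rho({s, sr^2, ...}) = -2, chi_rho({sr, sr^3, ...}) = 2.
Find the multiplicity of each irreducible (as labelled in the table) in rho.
Multiplicities: chi_1: 2, chi_2: 2, chi_3: 0, chi_4: 2, chi_5: 0, chi_6: 2, chi_7: 0.

Details: Use <chi_rho, chi> = (1/|G|) sum_C |C| * chi_rho(C) * conj(chi(C)) with |G| = 16 for each irreducible chi in the table:
  <chi_rho, chi_1> = (1/16)[1*(10)*conj(1) + 1*(10)*conj(1) + 2*(2)*conj(1) + 2*(2)*conj(1) + 2*(2)*conj(1) + 4*(-2)*conj(1) + 4*(2)*conj(1)]
      = (1/16)[(10) + (10) + (4) + (4) + (4) + (-8) + (8)] = 32/16 = 2
  <chi_rho, chi_2> = (1/16)[1*(10)*conj(1) + 1*(10)*conj(1) + 2*(2)*conj(1) + 2*(2)*conj(1) + 2*(2)*conj(1) + 4*(-2)*conj(-1) + 4*(2)*conj(-1)]
      = (1/16)[(10) + (10) + (4) + (4) + (4) + (8) + (-8)] = 32/16 = 2
  <chi_rho, chi_3> = (1/16)[1*(10)*conj(1) + 1*(10)*conj(1) + 2*(2)*conj(-1) + 2*(2)*conj(1) + 2*(2)*conj(-1) + 4*(-2)*conj(1) + 4*(2)*conj(-1)]
      = (1/16)[(10) + (10) + (-4) + (4) + (-4) + (-8) + (-8)] = 0/16 = 0
  <chi_rho, chi_4> = (1/16)[1*(10)*conj(1) + 1*(10)*conj(1) + 2*(2)*conj(-1) + 2*(2)*conj(1) + 2*(2)*conj(-1) + 4*(-2)*conj(-1) + 4*(2)*conj(1)]
      = (1/16)[(10) + (10) + (-4) + (4) + (-4) + (8) + (8)] = 32/16 = 2
  <chi_rho, chi_5> = (1/16)[1*(10)*conj(2) + 1*(10)*conj(-2) + 2*(2)*conj(sqrt(2)) + 2*(2)*conj(0) + 2*(2)*conj(-sqrt(2)) + 4*(-2)*conj(0) + 4*(2)*conj(0)]
      = (1/16)[(20) + (-20) + (4*sqrt(2)) + (0) + (-4*sqrt(2)) + (0) + (0)] = 0/16 = 0
  <chi_rho, chi_6> = (1/16)[1*(10)*conj(2) + 1*(10)*conj(2) + 2*(2)*conj(0) + 2*(2)*conj(-2) + 2*(2)*conj(0) + 4*(-2)*conj(0) + 4*(2)*conj(0)]
      = (1/16)[(20) + (20) + (0) + (-8) + (0) + (0) + (0)] = 32/16 = 2
  <chi_rho, chi_7> = (1/16)[1*(10)*conj(2) + 1*(10)*conj(-2) + 2*(2)*conj(-sqrt(2)) + 2*(2)*conj(0) + 2*(2)*conj(sqrt(2)) + 4*(-2)*conj(0) + 4*(2)*conj(0)]
      = (1/16)[(20) + (-20) + (-4*sqrt(2)) + (0) + (4*sqrt(2)) + (0) + (0)] = 0/16 = 0
Dimension check: dim(rho) = sum (mult * dim) = 2*1 + 2*1 + 0*1 + 2*1 + 0*2 + 2*2 + 0*2 = 10 = chi_rho(e) = 10.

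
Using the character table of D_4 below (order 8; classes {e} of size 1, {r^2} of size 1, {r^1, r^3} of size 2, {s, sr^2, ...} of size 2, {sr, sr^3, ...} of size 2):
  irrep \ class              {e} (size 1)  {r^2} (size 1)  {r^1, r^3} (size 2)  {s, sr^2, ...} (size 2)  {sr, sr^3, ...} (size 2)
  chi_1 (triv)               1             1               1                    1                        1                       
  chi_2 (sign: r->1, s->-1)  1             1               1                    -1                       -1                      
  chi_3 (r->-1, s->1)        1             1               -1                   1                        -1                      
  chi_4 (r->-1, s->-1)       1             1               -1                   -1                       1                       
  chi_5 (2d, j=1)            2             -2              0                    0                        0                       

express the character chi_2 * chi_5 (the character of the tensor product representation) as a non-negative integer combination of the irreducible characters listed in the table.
chi_2 tensor chi_5 = chi_5 (all other irreducibles have multiplicity 0).

Proof sketch: The character of a tensor product is the pointwise product (chi_2 * chi_5)(C) = chi_2(C) * chi_5(C):
  {e}: (1)*(2), {r^2}: (1)*(-2), {r^1, r^3}: (1)*(0), {s, sr^2, ...}: (-1)*(0), {sr, sr^3, ...}: (-1)*(0)
so (chi_2 * chi_5) takes values
  {e} -> 2, {r^2} -> -2, {r^1, r^3} -> 0, {s, sr^2, ...} -> 0, {sr, sr^3, ...} -> 0.
Now take the inner product of this character with each irreducible chi from the table, <chi_2*chi_5, chi> = (1/8) sum_C |C| (chi_2*chi_5)(C) conj(chi(C)):
  <chi_2*chi_5, chi_1> = (1/8)[1*(2)*conj(1) + 1*(-2)*conj(1) + 2*(0)*conj(1) + 2*(0)*conj(1) + 2*(0)*conj(1)]
      = (1/8)[(2) + (-2) + (0) + (0) + (0)] = 0/8 = 0
  <chi_2*chi_5, chi_2> = (1/8)[1*(2)*conj(1) + 1*(-2)*conj(1) + 2*(0)*conj(1) + 2*(0)*conj(-1) + 2*(0)*conj(-1)]
      = (1/8)[(2) + (-2) + (0) + (0) + (0)] = 0/8 = 0
  <chi_2*chi_5, chi_3> = (1/8)[1*(2)*conj(1) + 1*(-2)*conj(1) + 2*(0)*conj(-1) + 2*(0)*conj(1) + 2*(0)*conj(-1)]
      = (1/8)[(2) + (-2) + (0) + (0) + (0)] = 0/8 = 0
  <chi_2*chi_5, chi_4> = (1/8)[1*(2)*conj(1) + 1*(-2)*conj(1) + 2*(0)*conj(-1) + 2*(0)*conj(-1) + 2*(0)*conj(1)]
      = (1/8)[(2) + (-2) + (0) + (0) + (0)] = 0/8 = 0
  <chi_2*chi_5, chi_5> = (1/8)[1*(2)*conj(2) + 1*(-2)*conj(-2) + 2*(0)*conj(0) + 2*(0)*conj(0) + 2*(0)*conj(0)]
      = (1/8)[(4) + (4) + (0) + (0) + (0)] = 8/8 = 1
Hence the multiplicities are chi_5: 1. Dimension check: dim(chi_2)*dim(chi_5) = 1*2 = 2 and sum (mult * dim) = 1*2 = 2.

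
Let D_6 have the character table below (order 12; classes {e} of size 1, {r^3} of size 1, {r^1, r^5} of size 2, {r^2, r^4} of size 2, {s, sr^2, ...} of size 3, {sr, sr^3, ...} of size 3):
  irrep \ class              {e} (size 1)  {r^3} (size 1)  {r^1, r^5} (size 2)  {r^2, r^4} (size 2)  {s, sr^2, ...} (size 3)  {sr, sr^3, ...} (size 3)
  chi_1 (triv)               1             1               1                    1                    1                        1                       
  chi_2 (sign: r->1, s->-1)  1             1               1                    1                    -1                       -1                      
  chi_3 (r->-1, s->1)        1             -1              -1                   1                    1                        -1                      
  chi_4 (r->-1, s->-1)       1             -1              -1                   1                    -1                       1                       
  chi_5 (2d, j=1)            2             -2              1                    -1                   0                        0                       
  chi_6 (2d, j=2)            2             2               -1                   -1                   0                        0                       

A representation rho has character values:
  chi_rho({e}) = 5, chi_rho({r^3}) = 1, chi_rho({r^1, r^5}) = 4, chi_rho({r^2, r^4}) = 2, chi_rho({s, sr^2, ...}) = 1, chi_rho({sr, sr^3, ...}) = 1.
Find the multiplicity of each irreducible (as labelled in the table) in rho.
Multiplicities: chi_1: 2, chi_2: 1, chi_3: 0, chi_4: 0, chi_5: 1, chi_6: 0.

Why: Use <chi_rho, chi> = (1/|G|) sum_C |C| * chi_rho(C) * conj(chi(C)) with |G| = 12 for each irreducible chi in the table:
  <chi_rho, chi_1> = (1/12)[1*(5)*conj(1) + 1*(1)*conj(1) + 2*(4)*conj(1) + 2*(2)*conj(1) + 3*(1)*conj(1) + 3*(1)*conj(1)]
      = (1/12)[(5) + (1) + (8) + (4) + (3) + (3)] = 24/12 = 2
  <chi_rho, chi_2> = (1/12)[1*(5)*conj(1) + 1*(1)*conj(1) + 2*(4)*conj(1) + 2*(2)*conj(1) + 3*(1)*conj(-1) + 3*(1)*conj(-1)]
      = (1/12)[(5) + (1) + (8) + (4) + (-3) + (-3)] = 12/12 = 1
  <chi_rho, chi_3> = (1/12)[1*(5)*conj(1) + 1*(1)*conj(-1) + 2*(4)*conj(-1) + 2*(2)*conj(1) + 3*(1)*conj(1) + 3*(1)*conj(-1)]
      = (1/12)[(5) + (-1) + (-8) + (4) + (3) + (-3)] = 0/12 = 0
  <chi_rho, chi_4> = (1/12)[1*(5)*conj(1) + 1*(1)*conj(-1) + 2*(4)*conj(-1) + 2*(2)*conj(1) + 3*(1)*conj(-1) + 3*(1)*conj(1)]
      = (1/12)[(5) + (-1) + (-8) + (4) + (-3) + (3)] = 0/12 = 0
  <chi_rho, chi_5> = (1/12)[1*(5)*conj(2) + 1*(1)*conj(-2) + 2*(4)*conj(1) + 2*(2)*conj(-1) + 3*(1)*conj(0) + 3*(1)*conj(0)]
      = (1/12)[(10) + (-2) + (8) + (-4) + (0) + (0)] = 12/12 = 1
  <chi_rho, chi_6> = (1/12)[1*(5)*conj(2) + 1*(1)*conj(2) + 2*(4)*conj(-1) + 2*(2)*conj(-1) + 3*(1)*conj(0) + 3*(1)*conj(0)]
      = (1/12)[(10) + (2) + (-8) + (-4) + (0) + (0)] = 0/12 = 0
Dimension check: dim(rho) = sum (mult * dim) = 2*1 + 1*1 + 0*1 + 0*1 + 1*2 + 0*2 = 5 = chi_rho(e) = 5.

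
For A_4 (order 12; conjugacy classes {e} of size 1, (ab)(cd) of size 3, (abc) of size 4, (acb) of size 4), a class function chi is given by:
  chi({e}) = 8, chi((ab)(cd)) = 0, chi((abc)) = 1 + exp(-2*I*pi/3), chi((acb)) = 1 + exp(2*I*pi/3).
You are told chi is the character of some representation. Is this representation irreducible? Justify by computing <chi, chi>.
Not irreducible (reducible): <chi, chi> = 6 > 1.

Argument: <chi, chi> = (1/|G|) sum_C |C| * |chi(C)|^2 = (1/12)[1*|8|^2 + 3*|0|^2 + 4*|1 + exp(-2*I*pi/3)|^2 + 4*|1 + exp(2*I*pi/3)|^2]
  = (1/12)[(64) + (0) + (4) + (4)] = 72/12 = 6.
(Exp terms are combined using exp(i*s)*conj(exp(i*t)) = exp(i*(s-t)), and sums of them are collapsed using the identity that for every m > 1 the m distinct m-th roots of unity sum to 0, e.g. 1 + exp(2*I*pi/3) + exp(-2*I*pi/3) = 0.)
A character is irreducible iff <chi, chi> = 1, so this representation is reducible.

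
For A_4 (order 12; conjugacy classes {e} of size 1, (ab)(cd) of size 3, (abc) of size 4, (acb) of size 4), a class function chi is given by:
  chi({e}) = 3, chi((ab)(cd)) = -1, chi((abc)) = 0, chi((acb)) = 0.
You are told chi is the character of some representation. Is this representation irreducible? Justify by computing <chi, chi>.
Irreducible: <chi, chi> = 1.

<chi, chi> = (1/|G|) sum_C |C| * |chi(C)|^2 = (1/12)[1*|3|^2 + 3*|-1|^2 + 4*|0|^2 + 4*|0|^2]
  = (1/12)[(9) + (3) + (0) + (0)] = 12/12 = 1.
(Exp terms are combined using exp(i*s)*conj(exp(i*t)) = exp(i*(s-t)), and sums of them are collapsed using the identity that for every m > 1 the m distinct m-th roots of unity sum to 0, e.g. 1 + exp(2*I*pi/3) + exp(-2*I*pi/3) = 0.)
A character is irreducible iff <chi, chi> = 1, so this representation is irreducible.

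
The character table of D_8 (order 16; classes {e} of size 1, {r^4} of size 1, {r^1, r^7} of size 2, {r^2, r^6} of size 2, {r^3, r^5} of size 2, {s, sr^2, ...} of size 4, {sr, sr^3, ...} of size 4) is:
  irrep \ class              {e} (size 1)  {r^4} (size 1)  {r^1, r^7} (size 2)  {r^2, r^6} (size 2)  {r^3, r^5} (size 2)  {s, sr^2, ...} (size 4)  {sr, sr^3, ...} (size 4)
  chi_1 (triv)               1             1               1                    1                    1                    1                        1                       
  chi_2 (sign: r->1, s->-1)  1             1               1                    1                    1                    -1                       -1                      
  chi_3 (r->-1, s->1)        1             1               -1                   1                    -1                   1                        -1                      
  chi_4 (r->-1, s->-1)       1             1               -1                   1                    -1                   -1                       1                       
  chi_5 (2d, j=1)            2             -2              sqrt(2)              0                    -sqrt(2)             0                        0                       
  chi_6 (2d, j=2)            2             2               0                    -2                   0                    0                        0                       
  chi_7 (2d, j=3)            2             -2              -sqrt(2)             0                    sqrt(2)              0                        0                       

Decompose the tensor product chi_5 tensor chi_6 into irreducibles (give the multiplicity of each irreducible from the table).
chi_5 tensor chi_6 = chi_5 + chi_7 (all other irreducibles have multiplicity 0).

Derivation: The character of a tensor product is the pointwise product (chi_5 * chi_6)(C) = chi_5(C) * chi_6(C):
  {e}: (2)*(2), {r^4}: (-2)*(2), {r^1, r^7}: (sqrt(2))*(0), {r^2, r^6}: (0)*(-2), {r^3, r^5}: (-sqrt(2))*(0), {s, sr^2, ...}: (0)*(0), {sr, sr^3, ...}: (0)*(0)
so (chi_5 * chi_6) takes values
  {e} -> 4, {r^4} -> -4, {r^1, r^7} -> 0, {r^2, r^6} -> 0, {r^3, r^5} -> 0, {s, sr^2, ...} -> 0, {sr, sr^3, ...} -> 0.
Now take the inner product of this character with each irreducible chi from the table, <chi_5*chi_6, chi> = (1/16) sum_C |C| (chi_5*chi_6)(C) conj(chi(C)):
  <chi_5*chi_6, chi_1> = (1/16)[1*(4)*conj(1) + 1*(-4)*conj(1) + 2*(0)*conj(1) + 2*(0)*conj(1) + 2*(0)*conj(1) + 4*(0)*conj(1) + 4*(0)*conj(1)]
      = (1/16)[(4) + (-4) + (0) + (0) + (0) + (0) + (0)] = 0/16 = 0
  <chi_5*chi_6, chi_2> = (1/16)[1*(4)*conj(1) + 1*(-4)*conj(1) + 2*(0)*conj(1) + 2*(0)*conj(1) + 2*(0)*conj(1) + 4*(0)*conj(-1) + 4*(0)*conj(-1)]
      = (1/16)[(4) + (-4) + (0) + (0) + (0) + (0) + (0)] = 0/16 = 0
  <chi_5*chi_6, chi_3> = (1/16)[1*(4)*conj(1) + 1*(-4)*conj(1) + 2*(0)*conj(-1) + 2*(0)*conj(1) + 2*(0)*conj(-1) + 4*(0)*conj(1) + 4*(0)*conj(-1)]
      = (1/16)[(4) + (-4) + (0) + (0) + (0) + (0) + (0)] = 0/16 = 0
  <chi_5*chi_6, chi_4> = (1/16)[1*(4)*conj(1) + 1*(-4)*conj(1) + 2*(0)*conj(-1) + 2*(0)*conj(1) + 2*(0)*conj(-1) + 4*(0)*conj(-1) + 4*(0)*conj(1)]
      = (1/16)[(4) + (-4) + (0) + (0) + (0) + (0) + (0)] = 0/16 = 0
  <chi_5*chi_6, chi_5> = (1/16)[1*(4)*conj(2) + 1*(-4)*conj(-2) + 2*(0)*conj(sqrt(2)) + 2*(0)*conj(0) + 2*(0)*conj(-sqrt(2)) + 4*(0)*conj(0) + 4*(0)*conj(0)]
      = (1/16)[(8) + (8) + (0) + (0) + (0) + (0) + (0)] = 16/16 = 1
  <chi_5*chi_6, chi_6> = (1/16)[1*(4)*conj(2) + 1*(-4)*conj(2) + 2*(0)*conj(0) + 2*(0)*conj(-2) + 2*(0)*conj(0) + 4*(0)*conj(0) + 4*(0)*conj(0)]
      = (1/16)[(8) + (-8) + (0) + (0) + (0) + (0) + (0)] = 0/16 = 0
  <chi_5*chi_6, chi_7> = (1/16)[1*(4)*conj(2) + 1*(-4)*conj(-2) + 2*(0)*conj(-sqrt(2)) + 2*(0)*conj(0) + 2*(0)*conj(sqrt(2)) + 4*(0)*conj(0) + 4*(0)*conj(0)]
      = (1/16)[(8) + (8) + (0) + (0) + (0) + (0) + (0)] = 16/16 = 1
Hence the multiplicities are chi_5: 1, chi_7: 1. Dimension check: dim(chi_5)*dim(chi_6) = 2*2 = 4 and sum (mult * dim) = 1*2 + 1*2 = 4.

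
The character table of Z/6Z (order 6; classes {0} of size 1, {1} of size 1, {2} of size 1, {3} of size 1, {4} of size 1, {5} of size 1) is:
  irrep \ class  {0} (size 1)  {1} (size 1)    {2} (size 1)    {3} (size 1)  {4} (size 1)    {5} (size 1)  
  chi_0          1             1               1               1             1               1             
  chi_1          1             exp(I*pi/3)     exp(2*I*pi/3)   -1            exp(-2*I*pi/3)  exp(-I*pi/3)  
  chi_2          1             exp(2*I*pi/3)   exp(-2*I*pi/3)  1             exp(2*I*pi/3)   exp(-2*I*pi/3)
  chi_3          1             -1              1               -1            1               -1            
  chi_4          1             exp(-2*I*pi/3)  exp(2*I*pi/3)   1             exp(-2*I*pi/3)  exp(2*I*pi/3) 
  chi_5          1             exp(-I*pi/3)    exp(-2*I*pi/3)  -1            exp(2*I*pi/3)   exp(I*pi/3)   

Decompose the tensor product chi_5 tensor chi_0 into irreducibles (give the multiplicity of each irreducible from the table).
chi_5 tensor chi_0 = chi_5 (all other irreducibles have multiplicity 0).

Argument: The character of a tensor product is the pointwise product (chi_5 * chi_0)(C) = chi_5(C) * chi_0(C):
  {0}: (1)*(1), {1}: (exp(-I*pi/3))*(1), {2}: (exp(-2*I*pi/3))*(1), {3}: (-1)*(1), {4}: (exp(2*I*pi/3))*(1), {5}: (exp(I*pi/3))*(1)
so (chi_5 * chi_0) takes values
  {0} -> 1, {1} -> exp(-I*pi/3), {2} -> exp(-2*I*pi/3), {3} -> -1, {4} -> exp(2*I*pi/3), {5} -> exp(I*pi/3).
Now take the inner product of this character with each irreducible chi from the table, <chi_5*chi_0, chi> = (1/6) sum_C |C| (chi_5*chi_0)(C) conj(chi(C)):
  <chi_5*chi_0, chi_0> = (1/6)[1*(1)*conj(1) + 1*(exp(-I*pi/3))*conj(1) + 1*(exp(-2*I*pi/3))*conj(1) + 1*(-1)*conj(1) + 1*(exp(2*I*pi/3))*conj(1) + 1*(exp(I*pi/3))*conj(1)]
      = (1/6)[(1) + (exp(-I*pi/3)) + (exp(-2*I*pi/3)) + (-1) + (exp(2*I*pi/3)) + (exp(I*pi/3))] = 0/6 = 0
  <chi_5*chi_0, chi_1> = (1/6)[1*(1)*conj(1) + 1*(exp(-I*pi/3))*conj(exp(I*pi/3)) + 1*(exp(-2*I*pi/3))*conj(exp(2*I*pi/3)) + 1*(-1)*conj(-1) + 1*(exp(2*I*pi/3))*conj(exp(-2*I*pi/3)) + 1*(exp(I*pi/3))*conj(exp(-I*pi/3))]
      = (1/6)[(1) + (exp(-2*I*pi/3)) + (exp(2*I*pi/3)) + (1) + (exp(-2*I*pi/3)) + (exp(2*I*pi/3))] = 0/6 = 0
  <chi_5*chi_0, chi_2> = (1/6)[1*(1)*conj(1) + 1*(exp(-I*pi/3))*conj(exp(2*I*pi/3)) + 1*(exp(-2*I*pi/3))*conj(exp(-2*I*pi/3)) + 1*(-1)*conj(1) + 1*(exp(2*I*pi/3))*conj(exp(2*I*pi/3)) + 1*(exp(I*pi/3))*conj(exp(-2*I*pi/3))]
      = (1/6)[(1) + (-1) + (1) + (-1) + (1) + (-1)] = 0/6 = 0
  <chi_5*chi_0, chi_3> = (1/6)[1*(1)*conj(1) + 1*(exp(-I*pi/3))*conj(-1) + 1*(exp(-2*I*pi/3))*conj(1) + 1*(-1)*conj(-1) + 1*(exp(2*I*pi/3))*conj(1) + 1*(exp(I*pi/3))*conj(-1)]
      = (1/6)[(1) + (-exp(-I*pi/3)) + (exp(-2*I*pi/3)) + (1) + (exp(2*I*pi/3)) + (-exp(I*pi/3))] = 0/6 = 0
  <chi_5*chi_0, chi_4> = (1/6)[1*(1)*conj(1) + 1*(exp(-I*pi/3))*conj(exp(-2*I*pi/3)) + 1*(exp(-2*I*pi/3))*conj(exp(2*I*pi/3)) + 1*(-1)*conj(1) + 1*(exp(2*I*pi/3))*conj(exp(-2*I*pi/3)) + 1*(exp(I*pi/3))*conj(exp(2*I*pi/3))]
      = (1/6)[(1) + (exp(I*pi/3)) + (exp(2*I*pi/3)) + (-1) + (exp(-2*I*pi/3)) + (exp(-I*pi/3))] = 0/6 = 0
  <chi_5*chi_0, chi_5> = (1/6)[1*(1)*conj(1) + 1*(exp(-I*pi/3))*conj(exp(-I*pi/3)) + 1*(exp(-2*I*pi/3))*conj(exp(-2*I*pi/3)) + 1*(-1)*conj(-1) + 1*(exp(2*I*pi/3))*conj(exp(2*I*pi/3)) + 1*(exp(I*pi/3))*conj(exp(I*pi/3))]
      = (1/6)[(1) + (1) + (1) + (1) + (1) + (1)] = 6/6 = 1
(Exp terms are combined using exp(i*s)*conj(exp(i*t)) = exp(i*(s-t)), and sums of them are collapsed using the identity that for every m > 1 the m distinct m-th roots of unity sum to 0, e.g. 1 + exp(2*I*pi/3) + exp(-2*I*pi/3) = 0.)
Hence the multiplicities are chi_5: 1. Dimension check: dim(chi_5)*dim(chi_0) = 1*1 = 1 and sum (mult * dim) = 1*1 = 1.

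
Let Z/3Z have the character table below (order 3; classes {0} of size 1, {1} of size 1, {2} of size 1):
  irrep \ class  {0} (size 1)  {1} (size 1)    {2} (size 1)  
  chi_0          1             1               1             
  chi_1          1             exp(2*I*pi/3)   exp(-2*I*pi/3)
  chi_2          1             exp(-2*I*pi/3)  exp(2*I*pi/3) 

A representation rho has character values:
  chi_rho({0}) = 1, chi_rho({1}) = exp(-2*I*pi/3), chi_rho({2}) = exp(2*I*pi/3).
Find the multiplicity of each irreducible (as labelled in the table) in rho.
Multiplicities: chi_0: 0, chi_1: 0, chi_2: 1.

Why: Use <chi_rho, chi> = (1/|G|) sum_C |C| * chi_rho(C) * conj(chi(C)) with |G| = 3 for each irreducible chi in the table:
  <chi_rho, chi_0> = (1/3)[1*(1)*conj(1) + 1*(exp(-2*I*pi/3))*conj(1) + 1*(exp(2*I*pi/3))*conj(1)]
      = (1/3)[(1) + (exp(-2*I*pi/3)) + (exp(2*I*pi/3))] = 0/3 = 0
  <chi_rho, chi_1> = (1/3)[1*(1)*conj(1) + 1*(exp(-2*I*pi/3))*conj(exp(2*I*pi/3)) + 1*(exp(2*I*pi/3))*conj(exp(-2*I*pi/3))]
      = (1/3)[(1) + (exp(2*I*pi/3)) + (exp(-2*I*pi/3))] = 0/3 = 0
  <chi_rho, chi_2> = (1/3)[1*(1)*conj(1) + 1*(exp(-2*I*pi/3))*conj(exp(-2*I*pi/3)) + 1*(exp(2*I*pi/3))*conj(exp(2*I*pi/3))]
      = (1/3)[(1) + (1) + (1)] = 3/3 = 1
(Exp terms are combined using exp(i*s)*conj(exp(i*t)) = exp(i*(s-t)), and sums of them are collapsed using the identity that for every m > 1 the m distinct m-th roots of unity sum to 0, e.g. 1 + exp(2*I*pi/3) + exp(-2*I*pi/3) = 0.)
Dimension check: dim(rho) = sum (mult * dim) = 0*1 + 0*1 + 1*1 = 1 = chi_rho(e) = 1.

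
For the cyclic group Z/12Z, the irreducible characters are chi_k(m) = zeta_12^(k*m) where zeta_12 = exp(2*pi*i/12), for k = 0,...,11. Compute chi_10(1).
chi_10(1) = zeta_12^10 = exp(-I*pi/3)

Details: chi_10(1) = zeta_12^(10*1) = zeta_12^10. Since zeta_12^12 = 1, this equals zeta_12^10 = exp(2*pi*i*10/12) = exp(-I*pi/3).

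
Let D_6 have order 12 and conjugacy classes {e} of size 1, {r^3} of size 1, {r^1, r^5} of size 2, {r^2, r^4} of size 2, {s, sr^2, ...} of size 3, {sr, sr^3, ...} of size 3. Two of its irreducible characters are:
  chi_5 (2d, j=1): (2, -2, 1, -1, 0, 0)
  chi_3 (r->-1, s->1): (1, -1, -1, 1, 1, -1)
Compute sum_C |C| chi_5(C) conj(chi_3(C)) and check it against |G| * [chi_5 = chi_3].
Sum = 0; so <chi_5, chi_3> = 0 (distinct irreducibles are orthogonal).

Reasoning: Compute term by term over conjugacy classes (|C| * chi_5(C) * conj(chi_3(C))):
  1*(2)*conj(1) + 1*(-2)*conj(-1) + 2*(1)*conj(-1) + 2*(-1)*conj(1) + 3*(0)*conj(1) + 3*(0)*conj(-1)
  = (2) + (2) + (-2) + (-2) + (0) + (0)
  = 0.
Dividing by |G| = 12 gives 0/12 = 0, matching the row-orthogonality relation <chi_5, chi_3> = [chi_5 = chi_3].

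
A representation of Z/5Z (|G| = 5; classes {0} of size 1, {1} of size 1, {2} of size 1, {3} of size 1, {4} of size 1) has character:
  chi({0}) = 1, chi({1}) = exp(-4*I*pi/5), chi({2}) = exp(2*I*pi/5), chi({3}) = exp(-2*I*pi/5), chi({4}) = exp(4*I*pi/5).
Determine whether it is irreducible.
Irreducible: <chi, chi> = 1.

Why: <chi, chi> = (1/|G|) sum_C |C| * |chi(C)|^2 = (1/5)[1*|1|^2 + 1*|exp(-4*I*pi/5)|^2 + 1*|exp(2*I*pi/5)|^2 + 1*|exp(-2*I*pi/5)|^2 + 1*|exp(4*I*pi/5)|^2]
  = (1/5)[(1) + (1) + (1) + (1) + (1)] = 5/5 = 1.
(Exp terms are combined using exp(i*s)*conj(exp(i*t)) = exp(i*(s-t)), and sums of them are collapsed using the identity that for every m > 1 the m distinct m-th roots of unity sum to 0, e.g. 1 + exp(2*I*pi/3) + exp(-2*I*pi/3) = 0.)
A character is irreducible iff <chi, chi> = 1, so this representation is irreducible.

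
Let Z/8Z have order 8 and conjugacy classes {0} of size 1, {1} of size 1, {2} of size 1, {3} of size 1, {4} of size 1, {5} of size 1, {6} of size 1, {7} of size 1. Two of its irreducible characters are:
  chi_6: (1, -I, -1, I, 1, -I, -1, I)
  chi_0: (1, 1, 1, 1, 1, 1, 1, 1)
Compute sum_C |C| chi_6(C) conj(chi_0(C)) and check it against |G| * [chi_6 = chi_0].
Sum = 0; so <chi_6, chi_0> = 0 (distinct irreducibles are orthogonal).

Details: Compute term by term over conjugacy classes (|C| * chi_6(C) * conj(chi_0(C))):
  1*(1)*conj(1) + 1*(-I)*conj(1) + 1*(-1)*conj(1) + 1*(I)*conj(1) + 1*(1)*conj(1) + 1*(-I)*conj(1) + 1*(-1)*conj(1) + 1*(I)*conj(1)
  = (1) + (-I) + (-1) + (I) + (1) + (-I) + (-1) + (I)
  = 0.
(Exp terms are combined using exp(i*s)*conj(exp(i*t)) = exp(i*(s-t)), and sums of them are collapsed using the identity that for every m > 1 the m distinct m-th roots of unity sum to 0, e.g. 1 + exp(2*I*pi/3) + exp(-2*I*pi/3) = 0.)
Dividing by |G| = 8 gives 0/8 = 0, matching the row-orthogonality relation <chi_6, chi_0> = [chi_6 = chi_0].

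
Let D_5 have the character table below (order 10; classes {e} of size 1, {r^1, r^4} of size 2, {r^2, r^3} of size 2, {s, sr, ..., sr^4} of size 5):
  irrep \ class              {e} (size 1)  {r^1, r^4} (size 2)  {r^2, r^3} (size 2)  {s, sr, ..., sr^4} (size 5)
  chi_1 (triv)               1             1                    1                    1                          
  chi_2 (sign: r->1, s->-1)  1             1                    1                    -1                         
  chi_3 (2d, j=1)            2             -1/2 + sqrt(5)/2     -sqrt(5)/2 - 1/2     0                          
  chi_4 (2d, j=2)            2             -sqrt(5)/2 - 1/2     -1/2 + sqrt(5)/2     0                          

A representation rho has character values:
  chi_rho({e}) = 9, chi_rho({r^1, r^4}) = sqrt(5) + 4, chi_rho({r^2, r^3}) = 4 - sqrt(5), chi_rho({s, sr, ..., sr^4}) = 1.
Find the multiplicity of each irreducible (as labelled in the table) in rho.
Multiplicities: chi_1: 3, chi_2: 2, chi_3: 2, chi_4: 0.

Why: Use <chi_rho, chi> = (1/|G|) sum_C |C| * chi_rho(C) * conj(chi(C)) with |G| = 10 for each irreducible chi in the table:
  <chi_rho, chi_1> = (1/10)[1*(9)*conj(1) + 2*(sqrt(5) + 4)*conj(1) + 2*(4 - sqrt(5))*conj(1) + 5*(1)*conj(1)]
      = (1/10)[(9) + (2*sqrt(5) + 8) + (8 - 2*sqrt(5)) + (5)] = 30/10 = 3
  <chi_rho, chi_2> = (1/10)[1*(9)*conj(1) + 2*(sqrt(5) + 4)*conj(1) + 2*(4 - sqrt(5))*conj(1) + 5*(1)*conj(-1)]
      = (1/10)[(9) + (2*sqrt(5) + 8) + (8 - 2*sqrt(5)) + (-5)] = 20/10 = 2
  <chi_rho, chi_3> = (1/10)[1*(9)*conj(2) + 2*(sqrt(5) + 4)*conj(-1/2 + sqrt(5)/2) + 2*(4 - sqrt(5))*conj(-sqrt(5)/2 - 1/2) + 5*(1)*conj(0)]
      = (1/10)[(18) + (1 + 3*sqrt(5)) + (1 - 3*sqrt(5)) + (0)] = 20/10 = 2
  <chi_rho, chi_4> = (1/10)[1*(9)*conj(2) + 2*(sqrt(5) + 4)*conj(-sqrt(5)/2 - 1/2) + 2*(4 - sqrt(5))*conj(-1/2 + sqrt(5)/2) + 5*(1)*conj(0)]
      = (1/10)[(18) + (-5*sqrt(5) - 9) + (-9 + 5*sqrt(5)) + (0)] = 0/10 = 0
Dimension check: dim(rho) = sum (mult * dim) = 3*1 + 2*1 + 2*2 + 0*2 = 9 = chi_rho(e) = 9.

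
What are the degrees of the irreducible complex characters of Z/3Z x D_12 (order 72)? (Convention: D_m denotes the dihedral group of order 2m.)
Dimensions: 1, 1, 1, 1, 1, 1, 1, 1, 1, 1, 1, 1, 2, 2, 2, 2, 2, 2, 2, 2, 2, 2, 2, 2, 2, 2, 2

Justification: There are 27 irreducibles (= number of conjugacy classes). Their dimensions d_i satisfy sum d_i^2 = |G| = 72: 1 + 1 + 1 + 1 + 1 + 1 + 1 + 1 + 1 + 1 + 1 + 1 + 4 + 4 + 4 + 4 + 4 + 4 + 4 + 4 + 4 + 4 + 4 + 4 + 4 + 4 + 4 = 72. (For the product with Z/3Z: each of the 3 1-dim characters of Z/3Z tensors with each irrep of D_12, giving 3 copies of each D_12-dimension.)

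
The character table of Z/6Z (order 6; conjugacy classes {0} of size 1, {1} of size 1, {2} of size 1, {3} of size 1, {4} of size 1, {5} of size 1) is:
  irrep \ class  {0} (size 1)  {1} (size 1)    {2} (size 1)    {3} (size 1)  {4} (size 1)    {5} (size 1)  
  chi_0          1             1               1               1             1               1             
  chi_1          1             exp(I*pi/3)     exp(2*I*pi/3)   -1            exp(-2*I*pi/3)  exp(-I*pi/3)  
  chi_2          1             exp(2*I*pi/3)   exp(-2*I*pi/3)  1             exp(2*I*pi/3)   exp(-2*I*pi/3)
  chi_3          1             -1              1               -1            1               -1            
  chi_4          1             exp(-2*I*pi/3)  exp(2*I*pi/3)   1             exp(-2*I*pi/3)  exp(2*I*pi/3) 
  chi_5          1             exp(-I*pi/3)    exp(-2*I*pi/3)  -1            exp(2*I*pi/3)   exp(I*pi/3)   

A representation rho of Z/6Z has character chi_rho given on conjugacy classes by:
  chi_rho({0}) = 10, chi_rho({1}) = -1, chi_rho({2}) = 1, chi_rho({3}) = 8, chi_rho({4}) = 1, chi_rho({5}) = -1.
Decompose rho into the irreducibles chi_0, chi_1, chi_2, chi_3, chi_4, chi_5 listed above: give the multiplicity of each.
Multiplicities: chi_0: 3, chi_1: 0, chi_2: 3, chi_3: 1, chi_4: 3, chi_5: 0.

Explanation: Use <chi_rho, chi> = (1/|G|) sum_C |C| * chi_rho(C) * conj(chi(C)) with |G| = 6 for each irreducible chi in the table:
  <chi_rho, chi_0> = (1/6)[1*(10)*conj(1) + 1*(-1)*conj(1) + 1*(1)*conj(1) + 1*(8)*conj(1) + 1*(1)*conj(1) + 1*(-1)*conj(1)]
      = (1/6)[(10) + (-1) + (1) + (8) + (1) + (-1)] = 18/6 = 3
  <chi_rho, chi_1> = (1/6)[1*(10)*conj(1) + 1*(-1)*conj(exp(I*pi/3)) + 1*(1)*conj(exp(2*I*pi/3)) + 1*(8)*conj(-1) + 1*(1)*conj(exp(-2*I*pi/3)) + 1*(-1)*conj(exp(-I*pi/3))]
      = (1/6)[(10) + (-3 + 2*exp(-I*pi/3) + 3*exp(I*pi/3)) + (3 + 4*exp(-2*I*pi/3) + 3*exp(2*I*pi/3)) + (-8) + (3 + 3*exp(-2*I*pi/3) + 4*exp(2*I*pi/3)) + (-3 + 3*exp(-I*pi/3) + 2*exp(I*pi/3))] = 0/6 = 0
  <chi_rho, chi_2> = (1/6)[1*(10)*conj(1) + 1*(-1)*conj(exp(2*I*pi/3)) + 1*(1)*conj(exp(-2*I*pi/3)) + 1*(8)*conj(1) + 1*(1)*conj(exp(2*I*pi/3)) + 1*(-1)*conj(exp(-2*I*pi/3))]
      = (1/6)[(10) + (3 + 2*exp(-2*I*pi/3) + 3*exp(2*I*pi/3)) + (3 + 3*exp(-2*I*pi/3) + 4*exp(2*I*pi/3)) + (8) + (3 + 4*exp(-2*I*pi/3) + 3*exp(2*I*pi/3)) + (3 + 3*exp(-2*I*pi/3) + 2*exp(2*I*pi/3))] = 18/6 = 3
  <chi_rho, chi_3> = (1/6)[1*(10)*conj(1) + 1*(-1)*conj(-1) + 1*(1)*conj(1) + 1*(8)*conj(-1) + 1*(1)*conj(1) + 1*(-1)*conj(-1)]
      = (1/6)[(10) + (1) + (1) + (-8) + (1) + (1)] = 6/6 = 1
  <chi_rho, chi_4> = (1/6)[1*(10)*conj(1) + 1*(-1)*conj(exp(-2*I*pi/3)) + 1*(1)*conj(exp(2*I*pi/3)) + 1*(8)*conj(1) + 1*(1)*conj(exp(-2*I*pi/3)) + 1*(-1)*conj(exp(2*I*pi/3))]
      = (1/6)[(10) + (3 + 3*exp(-2*I*pi/3) + 2*exp(2*I*pi/3)) + (3 + 4*exp(-2*I*pi/3) + 3*exp(2*I*pi/3)) + (8) + (3 + 3*exp(-2*I*pi/3) + 4*exp(2*I*pi/3)) + (3 + 2*exp(-2*I*pi/3) + 3*exp(2*I*pi/3))] = 18/6 = 3
  <chi_rho, chi_5> = (1/6)[1*(10)*conj(1) + 1*(-1)*conj(exp(-I*pi/3)) + 1*(1)*conj(exp(-2*I*pi/3)) + 1*(8)*conj(-1) + 1*(1)*conj(exp(2*I*pi/3)) + 1*(-1)*conj(exp(I*pi/3))]
      = (1/6)[(10) + (-3 + 3*exp(-I*pi/3) + 2*exp(I*pi/3)) + (3 + 3*exp(-2*I*pi/3) + 4*exp(2*I*pi/3)) + (-8) + (3 + 4*exp(-2*I*pi/3) + 3*exp(2*I*pi/3)) + (-3 + 2*exp(-I*pi/3) + 3*exp(I*pi/3))] = 0/6 = 0
(Exp terms are combined using exp(i*s)*conj(exp(i*t)) = exp(i*(s-t)), and sums of them are collapsed using the identity that for every m > 1 the m distinct m-th roots of unity sum to 0, e.g. 1 + exp(2*I*pi/3) + exp(-2*I*pi/3) = 0.)
Dimension check: dim(rho) = sum (mult * dim) = 3*1 + 0*1 + 3*1 + 1*1 + 3*1 + 0*1 = 10 = chi_rho(e) = 10.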